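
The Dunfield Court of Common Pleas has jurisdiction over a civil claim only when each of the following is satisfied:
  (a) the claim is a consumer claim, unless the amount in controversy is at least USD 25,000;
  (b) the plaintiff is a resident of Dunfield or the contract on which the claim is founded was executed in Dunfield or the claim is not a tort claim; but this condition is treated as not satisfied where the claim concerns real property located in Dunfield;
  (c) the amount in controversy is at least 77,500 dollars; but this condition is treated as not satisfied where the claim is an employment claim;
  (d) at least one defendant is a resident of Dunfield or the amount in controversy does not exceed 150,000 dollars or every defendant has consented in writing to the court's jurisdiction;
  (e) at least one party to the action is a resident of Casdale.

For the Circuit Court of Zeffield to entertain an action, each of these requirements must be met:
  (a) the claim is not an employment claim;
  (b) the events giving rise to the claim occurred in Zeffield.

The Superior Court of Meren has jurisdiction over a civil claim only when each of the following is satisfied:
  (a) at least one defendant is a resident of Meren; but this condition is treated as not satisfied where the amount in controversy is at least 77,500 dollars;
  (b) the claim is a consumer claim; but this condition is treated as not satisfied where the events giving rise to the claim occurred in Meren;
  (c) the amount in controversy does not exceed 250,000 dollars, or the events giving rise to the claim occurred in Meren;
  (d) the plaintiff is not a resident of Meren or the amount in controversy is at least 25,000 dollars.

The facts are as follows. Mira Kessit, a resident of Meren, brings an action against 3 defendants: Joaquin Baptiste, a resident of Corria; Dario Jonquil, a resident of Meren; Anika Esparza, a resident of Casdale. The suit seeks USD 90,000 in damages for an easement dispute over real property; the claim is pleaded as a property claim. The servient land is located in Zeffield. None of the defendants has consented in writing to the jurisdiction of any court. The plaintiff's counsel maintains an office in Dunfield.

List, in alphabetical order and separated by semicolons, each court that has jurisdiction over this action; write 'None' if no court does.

The Dunfield Court of Common Pleas:
  (a) The claim is a property claim, not a consumer claim. However, the amount in controversy is 90,000 dollars, which meets the USD 25,000 floor, so the 'unless' proviso supplies this condition. Condition met.
  (b) The claim is a property claim, not a tort claim, which satisfies one of the alternatives. The exception is not triggered, since the property lies in Zeffield, not Dunfield. Condition met.
  (c) The amount in controversy is $90,000, which meets the USD 77,500 floor. The exception is not triggered, since the claim is a property claim, not an employment claim. Satisfied.
  (d) The amount in controversy is 90,000 dollars, within the 150,000 dollars ceiling, so this disjunct is met. Met.
  (e) Anika Esparza resides in Casdale. Satisfied.
  → Every requirement is satisfied — jurisdiction.
The Circuit Court of Zeffield:
  (a) The claim is a property claim, not an employment claim. Condition met.
  (b) The operative events occurred in Zeffield. Satisfied.
  → The court has jurisdiction.
The Superior Court of Meren:
  (a) Dario Jonquil resides in Meren. But the carve-out bites: the amount in controversy is 90,000 dollars, which meets the 77,500 dollars floor. Not satisfied.
  (b) The claim is a property claim, not a consumer claim. Condition not met.
  (c) The amount in controversy is 90,000 dollars, within the USD 250,000 ceiling, so one alternative holds. Met.
  (d) The amount in controversy is $90,000, which meets the 25,000 dollars floor, so one alternative holds. Condition met.
  → At least one condition fails; no jurisdiction.

the Circuit Court of Zeffield; the Dunfield Court of Common Pleas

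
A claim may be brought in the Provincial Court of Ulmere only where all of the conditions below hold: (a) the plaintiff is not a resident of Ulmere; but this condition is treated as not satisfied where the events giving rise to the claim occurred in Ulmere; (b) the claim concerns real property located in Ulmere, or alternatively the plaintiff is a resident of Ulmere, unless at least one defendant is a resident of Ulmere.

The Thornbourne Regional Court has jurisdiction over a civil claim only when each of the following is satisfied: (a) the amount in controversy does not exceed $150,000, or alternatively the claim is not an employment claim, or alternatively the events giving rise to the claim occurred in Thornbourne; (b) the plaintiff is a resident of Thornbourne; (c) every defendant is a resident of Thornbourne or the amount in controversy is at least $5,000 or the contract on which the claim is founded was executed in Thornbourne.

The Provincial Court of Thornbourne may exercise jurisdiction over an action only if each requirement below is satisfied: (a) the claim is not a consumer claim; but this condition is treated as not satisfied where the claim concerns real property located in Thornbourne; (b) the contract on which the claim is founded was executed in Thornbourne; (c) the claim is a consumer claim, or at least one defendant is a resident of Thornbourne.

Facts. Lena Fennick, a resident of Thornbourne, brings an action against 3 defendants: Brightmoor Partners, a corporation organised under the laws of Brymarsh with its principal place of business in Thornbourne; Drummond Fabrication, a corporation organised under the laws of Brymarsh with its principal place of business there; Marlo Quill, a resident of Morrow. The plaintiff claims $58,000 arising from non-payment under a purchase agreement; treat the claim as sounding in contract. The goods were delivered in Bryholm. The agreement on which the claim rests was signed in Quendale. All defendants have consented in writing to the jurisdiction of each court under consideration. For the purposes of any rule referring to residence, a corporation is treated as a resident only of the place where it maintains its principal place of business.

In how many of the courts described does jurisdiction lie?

The Provincial Court of Ulmere:
  (a) The plaintiff resides in Thornbourne, which is not Ulmere. The exception is not triggered, since the operative events occurred in Bryholm, not Ulmere. Met.
  (b) The claim does not concern real property; the plaintiff resides in Thornbourne, not Ulmere — none of the alternatives is met. Nor does the 'unless' clause help: no defendant resides in Ulmere (they reside in Thornbourne, Brymarsh, Morrow). Not satisfied.
  → At least one condition fails; no jurisdiction.
The Thornbourne Regional Court:
  (a) The amount in controversy is USD 58,000, within the $150,000 ceiling, so this disjunct is met. Satisfied.
  (b) The plaintiff resides in Thornbourne. Condition met.
  (c) The amount in controversy is $58,000, which meets the 5,000 dollars floor — that alternative is enough. Satisfied.
  → Jurisdiction lies.
The Provincial Court of Thornbourne:
  (a) The claim is a contract claim, not a consumer claim. And the carve-out is inapplicable — the claim does not concern real property. Condition met.
  (b) The contract was executed in Quendale, not Thornbourne. Not satisfied.
  (c) Brightmoor Partners resides in Thornbourne, so one alternative holds. Condition met.
  → Not every requirement is met — no jurisdiction.
Courts with jurisdiction: the Thornbourne Regional Court — 1 in total.

1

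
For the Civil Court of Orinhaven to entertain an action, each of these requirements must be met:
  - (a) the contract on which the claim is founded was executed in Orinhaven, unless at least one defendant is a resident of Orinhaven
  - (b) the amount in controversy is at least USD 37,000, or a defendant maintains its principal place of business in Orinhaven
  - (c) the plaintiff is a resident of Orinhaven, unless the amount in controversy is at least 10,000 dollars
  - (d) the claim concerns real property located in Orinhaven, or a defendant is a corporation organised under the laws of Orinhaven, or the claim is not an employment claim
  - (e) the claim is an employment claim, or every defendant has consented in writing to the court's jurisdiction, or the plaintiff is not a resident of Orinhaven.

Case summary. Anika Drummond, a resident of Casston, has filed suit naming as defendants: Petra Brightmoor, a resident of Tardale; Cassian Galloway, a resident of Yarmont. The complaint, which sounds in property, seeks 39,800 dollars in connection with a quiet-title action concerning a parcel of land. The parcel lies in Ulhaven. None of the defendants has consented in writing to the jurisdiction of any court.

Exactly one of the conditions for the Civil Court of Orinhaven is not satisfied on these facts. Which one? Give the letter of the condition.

The Civil Court of Orinhaven:
  (a) No contract (and hence no place of execution) is alleged. The proviso offers no rescue either, since no defendant resides in Orinhaven (they reside in Tardale, Yarmont). Not satisfied.
  (b) The amount in controversy is USD 39,800, which meets the $37,000 floor, so this disjunct is met. Satisfied.
  (c) The plaintiff resides in Casston, not Orinhaven. But the amount in controversy is 39,800 dollars, which meets the $10,000 floor, and the 'unless' clause therefore excuses the requirement. Met.
  (d) The claim is a property claim, not an employment claim, so one alternative holds. Condition met.
  (e) The plaintiff resides in Casston, which is not Orinhaven — that alternative is enough. Met.
Only condition (a) fails.

(a)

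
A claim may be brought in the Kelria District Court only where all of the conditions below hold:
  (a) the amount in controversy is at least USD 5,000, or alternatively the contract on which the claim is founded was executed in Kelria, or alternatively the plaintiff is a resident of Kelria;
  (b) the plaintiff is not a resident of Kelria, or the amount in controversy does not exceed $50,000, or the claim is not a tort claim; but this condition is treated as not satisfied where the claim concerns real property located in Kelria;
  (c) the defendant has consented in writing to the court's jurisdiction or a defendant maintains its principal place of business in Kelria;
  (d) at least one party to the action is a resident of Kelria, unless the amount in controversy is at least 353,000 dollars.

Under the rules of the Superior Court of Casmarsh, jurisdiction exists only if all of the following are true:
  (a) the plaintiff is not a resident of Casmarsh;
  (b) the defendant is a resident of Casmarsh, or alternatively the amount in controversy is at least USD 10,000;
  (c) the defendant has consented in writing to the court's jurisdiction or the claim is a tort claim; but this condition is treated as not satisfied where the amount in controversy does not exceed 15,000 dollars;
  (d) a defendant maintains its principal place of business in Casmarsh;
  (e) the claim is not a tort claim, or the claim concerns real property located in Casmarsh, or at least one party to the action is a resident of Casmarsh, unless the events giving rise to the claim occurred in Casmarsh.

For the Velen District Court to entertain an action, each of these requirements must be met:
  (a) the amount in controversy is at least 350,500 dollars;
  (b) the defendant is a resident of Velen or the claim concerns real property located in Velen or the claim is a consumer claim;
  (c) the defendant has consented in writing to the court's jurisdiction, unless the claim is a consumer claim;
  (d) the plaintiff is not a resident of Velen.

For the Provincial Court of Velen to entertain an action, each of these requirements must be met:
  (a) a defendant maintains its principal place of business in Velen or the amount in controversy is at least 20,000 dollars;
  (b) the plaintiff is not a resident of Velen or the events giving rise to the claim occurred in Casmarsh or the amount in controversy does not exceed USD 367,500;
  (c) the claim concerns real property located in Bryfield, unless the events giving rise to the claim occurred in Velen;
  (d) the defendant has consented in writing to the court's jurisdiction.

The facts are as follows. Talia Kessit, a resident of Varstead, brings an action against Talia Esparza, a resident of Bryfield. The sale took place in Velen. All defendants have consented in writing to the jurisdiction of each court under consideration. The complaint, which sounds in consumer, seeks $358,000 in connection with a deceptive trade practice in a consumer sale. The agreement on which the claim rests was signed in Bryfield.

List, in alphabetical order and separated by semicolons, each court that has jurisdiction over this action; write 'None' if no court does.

The Kelria District Court:
  (a) The amount in controversy is 358,000 dollars, which meets the 5,000 dollars floor, so this disjunct is met. Met.
  (b) The plaintiff resides in Varstead, which is not Kelria, so this disjunct is met. The carve-out does not apply: the claim does not concern real property. Satisfied.
  (c) Every defendant has filed written consent, so this disjunct is met. Met.
  (d) No party resides in Kelria. But the amount in controversy is 358,000 dollars, which meets the $353,000 floor, and the 'unless' clause therefore excuses the requirement. Met.
  → The court has jurisdiction.
The Superior Court of Casmarsh:
  (a) The plaintiff resides in Varstead, which is not Casmarsh. Satisfied.
  (b) The amount in controversy is $358,000, which meets the $10,000 floor — that alternative is enough. Met.
  (c) Every defendant has filed written consent, which satisfies one of the alternatives. The carve-out does not apply: the amount in controversy is USD 358,000, above the $15,000 ceiling. Met.
  (d) No defendant is a corporation. Not satisfied.
  (e) The claim is a consumer claim, not a tort claim, which satisfies one of the alternatives. Satisfied.
  → At least one condition fails; no jurisdiction.
The Velen District Court:
  (a) The amount in controversy is $358,000, which meets the 350,500 dollars floor. Satisfied.
  (b) The claim is a consumer claim — that alternative is enough. Satisfied.
  (c) Every defendant has filed written consent. Condition met.
  (d) The plaintiff resides in Varstead, which is not Velen. Satisfied.
  → All conditions met; jurisdiction exists.
The Provincial Court of Velen:
  (a) The amount in controversy is USD 358,000, which meets the $20,000 floor — that alternative is enough. Satisfied.
  (b) The plaintiff resides in Varstead, which is not Velen — that alternative is enough. Condition met.
  (c) The claim does not concern real property. The proviso rescues it, though: the operative events occurred in Velen. Condition met.
  (d) Every defendant has filed written consent. Condition met.
  → All conditions met; jurisdiction exists.

the Kelria District Court; the Provincial Court of Velen; the Velen District Court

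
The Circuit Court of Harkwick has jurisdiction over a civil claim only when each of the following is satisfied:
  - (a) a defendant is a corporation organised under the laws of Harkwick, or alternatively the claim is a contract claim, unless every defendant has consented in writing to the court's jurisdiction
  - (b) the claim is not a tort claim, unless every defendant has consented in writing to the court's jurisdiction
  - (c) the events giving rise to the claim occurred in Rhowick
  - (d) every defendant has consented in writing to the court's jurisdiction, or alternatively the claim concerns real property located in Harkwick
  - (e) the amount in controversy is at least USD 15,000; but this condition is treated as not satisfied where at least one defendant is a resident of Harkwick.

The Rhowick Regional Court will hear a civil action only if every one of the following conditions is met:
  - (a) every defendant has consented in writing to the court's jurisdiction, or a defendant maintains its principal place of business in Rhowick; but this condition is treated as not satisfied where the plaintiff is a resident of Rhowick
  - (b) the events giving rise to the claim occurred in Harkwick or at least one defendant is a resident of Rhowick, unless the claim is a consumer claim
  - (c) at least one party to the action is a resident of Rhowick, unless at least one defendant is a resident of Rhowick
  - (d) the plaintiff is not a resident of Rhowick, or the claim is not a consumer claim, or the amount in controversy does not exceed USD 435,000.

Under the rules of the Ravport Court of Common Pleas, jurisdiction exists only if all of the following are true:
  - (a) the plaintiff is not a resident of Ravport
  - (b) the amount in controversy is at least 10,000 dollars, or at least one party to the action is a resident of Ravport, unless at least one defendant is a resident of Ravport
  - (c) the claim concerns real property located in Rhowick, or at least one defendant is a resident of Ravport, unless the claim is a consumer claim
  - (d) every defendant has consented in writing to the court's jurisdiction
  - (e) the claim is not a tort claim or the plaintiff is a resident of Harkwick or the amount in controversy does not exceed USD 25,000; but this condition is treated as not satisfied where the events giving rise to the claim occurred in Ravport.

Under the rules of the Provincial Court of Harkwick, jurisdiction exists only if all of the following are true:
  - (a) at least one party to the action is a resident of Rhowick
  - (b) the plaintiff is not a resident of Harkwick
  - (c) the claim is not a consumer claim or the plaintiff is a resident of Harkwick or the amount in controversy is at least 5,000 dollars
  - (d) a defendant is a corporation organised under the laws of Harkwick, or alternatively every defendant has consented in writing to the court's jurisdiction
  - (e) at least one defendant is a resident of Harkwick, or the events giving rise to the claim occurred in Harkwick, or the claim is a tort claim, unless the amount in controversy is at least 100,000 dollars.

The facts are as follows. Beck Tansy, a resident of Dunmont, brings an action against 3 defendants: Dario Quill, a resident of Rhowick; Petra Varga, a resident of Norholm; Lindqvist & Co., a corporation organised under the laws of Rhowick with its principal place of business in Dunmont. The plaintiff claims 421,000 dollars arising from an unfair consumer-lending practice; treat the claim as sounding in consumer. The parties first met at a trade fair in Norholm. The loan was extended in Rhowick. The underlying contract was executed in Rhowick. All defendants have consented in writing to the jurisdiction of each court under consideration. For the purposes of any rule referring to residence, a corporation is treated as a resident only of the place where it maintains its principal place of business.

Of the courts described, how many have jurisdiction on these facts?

The Circuit Court of Harkwick:
  (a) The corporate defendant(s) are organised in Rhowick, not Harkwick; the claim is a consumer claim, not a contract claim — none of the alternatives is met. But every defendant has filed written consent, and the 'unless' clause therefore excuses the requirement. Condition met.
  (b) The claim is a consumer claim, not a tort claim. Satisfied.
  (c) The operative events occurred in Rhowick. Condition met.
  (d) Every defendant has filed written consent, so one alternative holds. Condition met.
  (e) The amount in controversy is 421,000 dollars, which meets the $15,000 floor. The carve-out does not apply: no defendant resides in Harkwick (they reside in Rhowick, Norholm, Dunmont). Condition met.
  → All conditions met; jurisdiction exists.
The Rhowick Regional Court:
  (a) Every defendant has filed written consent, so this disjunct is met. The exception is not triggered, since the plaintiff resides in Dunmont, not Rhowick. Satisfied.
  (b) Dario Quill resides in Rhowick, so one alternative holds. Condition met.
  (c) Dario Quill resides in Rhowick. Satisfied.
  (d) The plaintiff resides in Dunmont, which is not Rhowick, which satisfies one of the alternatives. Satisfied.
  → All conditions met; jurisdiction exists.
The Ravport Court of Common Pleas:
  (a) The plaintiff resides in Dunmont, which is not Ravport. Condition met.
  (b) The amount in controversy is $421,000, which meets the USD 10,000 floor, which satisfies one of the alternatives. Met.
  (c) The claim does not concern real property; no defendant resides in Ravport (they reside in Rhowick, Norholm, Dunmont) — every alternative fails. But the claim is a consumer claim, and the 'unless' clause therefore excuses the requirement. Condition met.
  (d) Every defendant has filed written consent. Met.
  (e) The claim is a consumer claim, not a tort claim — that alternative is enough. The carve-out does not apply: the operative events occurred in Rhowick, not Ravport. Satisfied.
  → Every requirement is satisfied — jurisdiction.
The Provincial Court of Harkwick:
  (a) Dario Quill resides in Rhowick. Condition met.
  (b) The plaintiff resides in Dunmont, which is not Harkwick. Condition met.
  (c) The amount in controversy is USD 421,000, which meets the $5,000 floor, so one alternative holds. Condition met.
  (d) Every defendant has filed written consent — that alternative is enough. Met.
  (e) No defendant resides in Harkwick (they reside in Rhowick, Norholm, Dunmont); the operative events occurred in Rhowick, not Harkwick; the claim is a consumer claim, not a tort claim — every alternative fails. The proviso rescues it, though: the amount in controversy is USD 421,000, which meets the 100,000 dollars floor. Satisfied.
  → Every requirement is satisfied — jurisdiction.
Courts with jurisdiction: the Circuit Court of Harkwick, the Rhowick Regional Court, the Ravport Court of Common Pleas, the Provincial Court of Harkwick — 4 in total.

4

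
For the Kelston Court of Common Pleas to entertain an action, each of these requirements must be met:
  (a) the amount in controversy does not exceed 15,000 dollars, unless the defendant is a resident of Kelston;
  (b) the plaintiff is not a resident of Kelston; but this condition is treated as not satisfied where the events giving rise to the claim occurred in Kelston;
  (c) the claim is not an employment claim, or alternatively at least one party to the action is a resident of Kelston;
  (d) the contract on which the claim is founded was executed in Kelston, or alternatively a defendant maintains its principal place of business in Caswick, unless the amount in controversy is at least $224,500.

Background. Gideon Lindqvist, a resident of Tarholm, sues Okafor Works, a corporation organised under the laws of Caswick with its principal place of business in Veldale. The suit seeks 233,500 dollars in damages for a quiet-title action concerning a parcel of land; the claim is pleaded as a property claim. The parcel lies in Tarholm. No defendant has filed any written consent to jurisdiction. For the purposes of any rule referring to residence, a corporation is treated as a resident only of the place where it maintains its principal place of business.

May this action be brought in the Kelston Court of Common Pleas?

The Kelston Court of Common Pleas:
  (a) The amount in controversy is USD 233,500, above the USD 15,000 ceiling. And the defendant resides in Veldale, not Kelston, so the proviso does not save it. Fails.
  (b) The plaintiff resides in Tarholm, which is not Kelston. And the carve-out is inapplicable — the operative events occurred in Tarholm, not Kelston. Met.
  (c) The claim is a property claim, not an employment claim, so this disjunct is met. Met.
  (d) No contract (and hence no place of execution) is alleged; the corporate defendant(s) have their principal place of business in Veldale, not Caswick — no alternative holds. The proviso rescues it, though: the amount in controversy is $233,500, which meets the 224,500 dollars floor. Satisfied.
  → At least one condition fails; no jurisdiction.

No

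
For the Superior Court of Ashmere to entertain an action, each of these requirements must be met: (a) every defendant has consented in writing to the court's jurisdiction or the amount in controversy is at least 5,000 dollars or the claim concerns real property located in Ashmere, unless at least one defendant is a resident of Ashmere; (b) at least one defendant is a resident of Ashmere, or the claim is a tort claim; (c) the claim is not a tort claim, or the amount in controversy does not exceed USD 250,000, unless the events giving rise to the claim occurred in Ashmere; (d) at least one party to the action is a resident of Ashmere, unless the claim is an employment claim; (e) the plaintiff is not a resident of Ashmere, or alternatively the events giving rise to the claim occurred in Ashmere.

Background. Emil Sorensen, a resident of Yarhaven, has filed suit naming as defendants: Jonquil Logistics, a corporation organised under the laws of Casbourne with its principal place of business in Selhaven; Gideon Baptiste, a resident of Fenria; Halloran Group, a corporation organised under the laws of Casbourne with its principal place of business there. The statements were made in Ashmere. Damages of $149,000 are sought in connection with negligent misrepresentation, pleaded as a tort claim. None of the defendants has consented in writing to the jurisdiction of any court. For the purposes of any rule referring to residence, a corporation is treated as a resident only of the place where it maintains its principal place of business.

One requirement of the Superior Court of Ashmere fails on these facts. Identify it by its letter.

The Superior Court of Ashmere:
  (a) The amount in controversy is $149,000, which meets the USD 5,000 floor, so one alternative holds. Satisfied.
  (b) The claim is a tort claim, which satisfies one of the alternatives. Satisfied.
  (c) The amount in controversy is $149,000, within the $250,000 ceiling, so one alternative holds. Met.
  (d) No party resides in Ashmere. The proviso offers no rescue either, since the claim is a tort claim, not an employment claim. Fails.
  (e) The plaintiff resides in Yarhaven, which is not Ashmere, so this disjunct is met. Satisfied.
Only condition (d) fails.

(d)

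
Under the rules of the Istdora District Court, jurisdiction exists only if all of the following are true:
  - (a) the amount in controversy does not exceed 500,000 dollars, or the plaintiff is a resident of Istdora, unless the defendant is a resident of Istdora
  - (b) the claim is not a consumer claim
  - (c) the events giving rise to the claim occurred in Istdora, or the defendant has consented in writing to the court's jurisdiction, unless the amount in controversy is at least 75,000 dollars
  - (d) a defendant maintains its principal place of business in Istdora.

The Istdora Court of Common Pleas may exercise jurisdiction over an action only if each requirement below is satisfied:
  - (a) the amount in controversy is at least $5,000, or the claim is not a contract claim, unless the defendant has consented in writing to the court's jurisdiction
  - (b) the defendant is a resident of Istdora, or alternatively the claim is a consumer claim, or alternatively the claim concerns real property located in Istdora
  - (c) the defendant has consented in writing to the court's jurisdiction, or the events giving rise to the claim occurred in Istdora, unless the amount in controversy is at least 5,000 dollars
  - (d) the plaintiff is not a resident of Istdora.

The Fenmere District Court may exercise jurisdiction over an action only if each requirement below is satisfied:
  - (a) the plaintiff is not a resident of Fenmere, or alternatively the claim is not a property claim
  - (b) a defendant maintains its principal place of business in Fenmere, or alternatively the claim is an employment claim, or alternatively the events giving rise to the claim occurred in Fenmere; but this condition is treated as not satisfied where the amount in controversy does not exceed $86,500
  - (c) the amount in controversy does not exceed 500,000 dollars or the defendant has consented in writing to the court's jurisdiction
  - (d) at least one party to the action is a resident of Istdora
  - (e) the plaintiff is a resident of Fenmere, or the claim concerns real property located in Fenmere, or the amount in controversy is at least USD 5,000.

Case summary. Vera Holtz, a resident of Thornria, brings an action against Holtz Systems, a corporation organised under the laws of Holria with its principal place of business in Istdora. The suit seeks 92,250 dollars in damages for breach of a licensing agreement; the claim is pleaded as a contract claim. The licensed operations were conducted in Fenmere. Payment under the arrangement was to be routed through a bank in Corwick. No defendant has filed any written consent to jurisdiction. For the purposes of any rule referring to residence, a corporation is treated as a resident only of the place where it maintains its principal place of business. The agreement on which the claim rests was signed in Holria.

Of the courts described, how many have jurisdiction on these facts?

The Istdora District Court:
  (a) The amount in controversy is USD 92,250, within the $500,000 ceiling, so one alternative holds. Met.
  (b) The claim is a contract claim, not a consumer claim. Met.
  (c) The operative events occurred in Fenmere, not Istdora; no such written consent has been filed — every alternative fails. However, the amount in controversy is USD 92,250, which meets the USD 75,000 floor, so the 'unless' proviso supplies this condition. Met.
  (d) Holtz Systems has its principal place of business in Istdora. Satisfied.
  → Every requirement is satisfied — jurisdiction.
The Istdora Court of Common Pleas:
  (a) The amount in controversy is $92,250, which meets the USD 5,000 floor, so this disjunct is met. Condition met.
  (b) The defendant resides in Istdora — that alternative is enough. Satisfied.
  (c) No such written consent has been filed; the operative events occurred in Fenmere, not Istdora — every alternative fails. The proviso rescues it, though: the amount in controversy is $92,250, which meets the USD 5,000 floor. Met.
  (d) The plaintiff resides in Thornria, which is not Istdora. Met.
  → The court has jurisdiction.
The Fenmere District Court:
  (a) The plaintiff resides in Thornria, which is not Fenmere — that alternative is enough. Satisfied.
  (b) The operative events occurred in Fenmere, which satisfies one of the alternatives. And the carve-out is inapplicable — the amount in controversy is 92,250 dollars, above the 86,500 dollars ceiling. Met.
  (c) The amount in controversy is $92,250, within the 500,000 dollars ceiling — that alternative is enough. Satisfied.
  (d) Holtz Systems resides in Istdora. Met.
  (e) The amount in controversy is USD 92,250, which meets the $5,000 floor, so one alternative holds. Met.
  → Jurisdiction lies.
Courts with jurisdiction: the Istdora District Court, the Istdora Court of Common Pleas, the Fenmere District Court — 3 in total.

3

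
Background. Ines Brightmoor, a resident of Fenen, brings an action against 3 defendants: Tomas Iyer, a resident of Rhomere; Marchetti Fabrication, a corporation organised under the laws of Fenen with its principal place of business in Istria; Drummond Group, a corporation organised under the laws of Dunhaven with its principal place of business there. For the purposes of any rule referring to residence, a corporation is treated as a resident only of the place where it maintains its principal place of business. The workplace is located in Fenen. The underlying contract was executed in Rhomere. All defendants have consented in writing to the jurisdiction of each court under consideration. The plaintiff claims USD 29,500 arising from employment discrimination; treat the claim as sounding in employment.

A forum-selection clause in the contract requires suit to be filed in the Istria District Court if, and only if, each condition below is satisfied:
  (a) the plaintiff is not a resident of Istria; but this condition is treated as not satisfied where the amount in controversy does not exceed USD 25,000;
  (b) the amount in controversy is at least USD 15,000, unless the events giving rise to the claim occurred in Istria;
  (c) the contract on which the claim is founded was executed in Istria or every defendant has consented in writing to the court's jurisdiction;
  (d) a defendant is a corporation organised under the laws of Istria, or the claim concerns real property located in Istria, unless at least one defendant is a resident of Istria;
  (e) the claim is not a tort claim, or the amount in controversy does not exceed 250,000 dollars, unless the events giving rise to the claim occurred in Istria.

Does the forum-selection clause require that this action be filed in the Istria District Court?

Yes

The Istria District Court:
  (a) The plaintiff resides in Fenen, which is not Istria. The carve-out does not apply: the amount in controversy is $29,500, above the 25,000 dollars ceiling. Satisfied.
  (b) The amount in controversy is 29,500 dollars, which meets the $15,000 floor. Condition met.
  (c) Every defendant has filed written consent, so this disjunct is met. Condition met.
  (d) The corporate defendant(s) are organised in Dunhaven, Fenen, not Istria; the claim does not concern real property — no alternative holds. But Marchetti Fabrication resides in Istria, and the 'unless' clause therefore excuses the requirement. Condition met.
  (e) The claim is an employment claim, not a tort claim, which satisfies one of the alternatives. Condition met.
  → Forum clause is triggered.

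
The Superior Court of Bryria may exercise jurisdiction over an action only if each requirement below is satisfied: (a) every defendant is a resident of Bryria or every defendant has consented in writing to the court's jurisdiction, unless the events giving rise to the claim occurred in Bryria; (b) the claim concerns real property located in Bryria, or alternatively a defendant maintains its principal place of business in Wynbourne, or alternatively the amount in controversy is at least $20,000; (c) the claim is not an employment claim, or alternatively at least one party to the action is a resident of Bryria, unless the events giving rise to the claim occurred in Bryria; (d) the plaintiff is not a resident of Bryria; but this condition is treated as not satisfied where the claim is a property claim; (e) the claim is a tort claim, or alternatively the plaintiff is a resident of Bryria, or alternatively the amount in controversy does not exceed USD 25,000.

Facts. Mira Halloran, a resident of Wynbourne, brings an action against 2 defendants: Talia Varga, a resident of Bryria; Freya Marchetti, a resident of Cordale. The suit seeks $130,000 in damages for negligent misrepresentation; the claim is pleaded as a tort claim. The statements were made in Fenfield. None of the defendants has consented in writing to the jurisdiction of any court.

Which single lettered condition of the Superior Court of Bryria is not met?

The Superior Court of Bryria:
  (a) The defendants reside as follows — Talia Varga in Bryria, Freya Marchetti in Cordale — not all in Bryria; no such written consent has been filed — none of the alternatives is met. The proviso offers no rescue either, since the operative events occurred in Fenfield, not Bryria. Fails.
  (b) The amount in controversy is USD 130,000, which meets the 20,000 dollars floor, which satisfies one of the alternatives. Met.
  (c) The claim is a tort claim, not an employment claim — that alternative is enough. Satisfied.
  (d) The plaintiff resides in Wynbourne, which is not Bryria. And the carve-out is inapplicable — the claim is a tort claim, not a property claim. Met.
  (e) The claim is a tort claim, so this disjunct is met. Met.
Only condition (a) fails.

(a)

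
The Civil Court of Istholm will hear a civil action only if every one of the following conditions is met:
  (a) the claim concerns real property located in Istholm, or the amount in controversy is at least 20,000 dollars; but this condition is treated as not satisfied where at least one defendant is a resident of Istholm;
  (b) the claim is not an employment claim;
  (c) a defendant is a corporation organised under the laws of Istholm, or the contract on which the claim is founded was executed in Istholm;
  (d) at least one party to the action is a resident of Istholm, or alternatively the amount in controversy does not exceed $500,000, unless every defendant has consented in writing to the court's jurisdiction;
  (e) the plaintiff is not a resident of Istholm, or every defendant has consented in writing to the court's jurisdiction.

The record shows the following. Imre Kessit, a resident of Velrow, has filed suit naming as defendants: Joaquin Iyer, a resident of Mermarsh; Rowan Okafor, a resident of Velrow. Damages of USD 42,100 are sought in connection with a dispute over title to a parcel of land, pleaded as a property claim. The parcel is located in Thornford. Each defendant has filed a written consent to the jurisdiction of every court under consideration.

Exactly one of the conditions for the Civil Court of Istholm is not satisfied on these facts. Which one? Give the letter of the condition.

(c)

The Civil Court of Istholm:
  (a) The amount in controversy is 42,100 dollars, which meets the $20,000 floor — that alternative is enough. The exception is not triggered, since no defendant resides in Istholm (they reside in Mermarsh, Velrow). Met.
  (b) The claim is a property claim, not an employment claim. Condition met.
  (c) No defendant is a corporation; no contract (and hence no place of execution) is alleged — none of the alternatives is met. Fails.
  (d) The amount in controversy is 42,100 dollars, within the $500,000 ceiling, so one alternative holds. Met.
  (e) The plaintiff resides in Velrow, which is not Istholm — that alternative is enough. Satisfied.
Only condition (c) fails.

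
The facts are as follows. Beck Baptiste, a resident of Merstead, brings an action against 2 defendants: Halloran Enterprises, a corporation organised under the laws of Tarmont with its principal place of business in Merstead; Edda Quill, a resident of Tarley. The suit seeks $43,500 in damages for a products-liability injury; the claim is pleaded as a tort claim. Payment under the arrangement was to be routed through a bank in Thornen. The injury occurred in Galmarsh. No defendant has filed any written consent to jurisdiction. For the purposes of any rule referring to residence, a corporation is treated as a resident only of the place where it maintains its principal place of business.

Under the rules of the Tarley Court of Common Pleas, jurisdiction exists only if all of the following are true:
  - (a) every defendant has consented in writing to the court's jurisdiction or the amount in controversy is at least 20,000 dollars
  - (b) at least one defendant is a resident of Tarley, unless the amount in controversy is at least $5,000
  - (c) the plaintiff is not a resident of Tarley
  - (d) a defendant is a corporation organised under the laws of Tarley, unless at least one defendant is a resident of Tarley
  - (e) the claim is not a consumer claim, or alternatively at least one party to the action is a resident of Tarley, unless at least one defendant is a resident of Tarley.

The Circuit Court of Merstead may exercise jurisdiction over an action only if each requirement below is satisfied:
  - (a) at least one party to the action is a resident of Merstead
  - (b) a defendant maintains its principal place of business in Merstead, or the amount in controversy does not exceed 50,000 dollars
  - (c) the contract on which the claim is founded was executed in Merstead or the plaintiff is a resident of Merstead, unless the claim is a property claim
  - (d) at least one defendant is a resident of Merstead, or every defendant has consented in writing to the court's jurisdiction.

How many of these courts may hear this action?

2

The Tarley Court of Common Pleas:
  (a) The amount in controversy is USD 43,500, which meets the 20,000 dollars floor, so one alternative holds. Met.
  (b) Edda Quill resides in Tarley. Condition met.
  (c) The plaintiff resides in Merstead, which is not Tarley. Met.
  (d) The corporate defendant(s) are organised in Tarmont, not Tarley. However, Edda Quill resides in Tarley, so the 'unless' proviso supplies this condition. Satisfied.
  (e) The claim is a tort claim, not a consumer claim, which satisfies one of the alternatives. Condition met.
  → Every requirement is satisfied — jurisdiction.
The Circuit Court of Merstead:
  (a) Beck Baptiste resides in Merstead. Condition met.
  (b) Halloran Enterprises has its principal place of business in Merstead, which satisfies one of the alternatives. Satisfied.
  (c) The plaintiff resides in Merstead — that alternative is enough. Condition met.
  (d) Halloran Enterprises resides in Merstead, which satisfies one of the alternatives. Met.
  → Jurisdiction lies.
Courts with jurisdiction: the Tarley Court of Common Pleas, the Circuit Court of Merstead — 2 in total.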